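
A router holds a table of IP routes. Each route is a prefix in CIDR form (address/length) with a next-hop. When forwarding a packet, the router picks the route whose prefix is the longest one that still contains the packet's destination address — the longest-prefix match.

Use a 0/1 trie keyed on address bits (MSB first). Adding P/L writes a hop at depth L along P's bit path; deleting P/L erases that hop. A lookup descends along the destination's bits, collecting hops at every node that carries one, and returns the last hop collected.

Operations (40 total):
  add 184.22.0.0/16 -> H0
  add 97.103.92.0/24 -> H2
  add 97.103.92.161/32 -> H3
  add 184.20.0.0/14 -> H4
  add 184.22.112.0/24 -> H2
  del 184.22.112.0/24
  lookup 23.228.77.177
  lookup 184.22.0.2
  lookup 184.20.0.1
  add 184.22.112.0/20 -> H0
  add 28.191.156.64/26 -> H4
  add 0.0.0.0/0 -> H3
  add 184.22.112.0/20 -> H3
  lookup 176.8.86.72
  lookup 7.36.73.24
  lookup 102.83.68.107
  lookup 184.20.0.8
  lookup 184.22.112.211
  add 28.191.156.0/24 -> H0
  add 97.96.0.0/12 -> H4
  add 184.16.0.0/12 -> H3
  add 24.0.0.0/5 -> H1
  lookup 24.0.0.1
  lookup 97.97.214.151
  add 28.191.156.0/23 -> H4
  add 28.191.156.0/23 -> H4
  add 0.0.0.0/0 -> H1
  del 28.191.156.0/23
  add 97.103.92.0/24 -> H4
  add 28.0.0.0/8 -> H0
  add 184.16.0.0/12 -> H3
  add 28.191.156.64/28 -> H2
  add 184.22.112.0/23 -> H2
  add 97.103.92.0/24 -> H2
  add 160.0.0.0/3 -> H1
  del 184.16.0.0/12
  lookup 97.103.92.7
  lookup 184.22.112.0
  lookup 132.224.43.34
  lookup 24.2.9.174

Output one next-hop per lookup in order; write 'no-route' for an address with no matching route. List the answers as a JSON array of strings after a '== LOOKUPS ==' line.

Apply in order:
  add 184.22.0.0/16 -> H0 at depth 16
  add 97.103.92.0/24 -> H2 at depth 24
  add 97.103.92.161/32 -> H3 at depth 32
  add 184.20.0.0/14 -> H4 at depth 14
  add 184.22.112.0/24 -> H2 at depth 24
  del 184.22.112.0/24 (clear depth 24)
  lookup 23.228.77.177: bits 0 walk d0:-→d1:- -> no-route
  lookup 184.22.0.2: bits 10111000000101100 walk d0:-→d1:-→d2:-→d3:-→d4:-→d5:-→d6:-→d7:-→d8:-→d9:-→d10:-→d11:-→d12:-→d13:-→d14:H4→d15:-→d16:H0→d17:- -> H0
  lookup 184.20.0.1: bits 10111000000101 walk d0:-→d1:-→d2:-→d3:-→d4:-→d5:-→d6:-→d7:-→d8:-→d9:-→d10:-→d11:-→d12:-→d13:-→d14:H4 -> H4
  add 184.22.112.0/20 -> H0 at depth 20
  add 28.191.156.64/26 -> H4 at depth 26
  add 0.0.0.0/0 -> H3 at depth 0
  add 184.22.112.0/20 -> H3 at depth 20
  lookup 176.8.86.72: bits 1011 walk d0:H3→d1:-→d2:-→d3:-→d4:- -> H3
  lookup 7.36.73.24: bits 000 walk d0:H3→d1:-→d2:-→d3:- -> H3
  lookup 102.83.68.107: bits 01100 walk d0:H3→d1:-→d2:-→d3:-→d4:-→d5:- -> H3
  lookup 184.20.0.8: bits 10111000000101 walk d0:H3→d1:-→d2:-→d3:-→d4:-→d5:-→d6:-→d7:-→d8:-→d9:-→d10:-→d11:-→d12:-→d13:-→d14:H4 -> H4
  lookup 184.22.112.211: bits 101110000001011001110000 walk d0:H3→d1:-→d2:-→d3:-→d4:-→d5:-→d6:-→d7:-→d8:-→d9:-→d10:-→d11:-→d12:-→d13:-→d14:H4→d15:-→d16:H0→d17:-→d18:-→d19:-→d20:H3→d21:-→d22:-→d23:-→d24:- -> H3
  add 28.191.156.0/24 -> H0 at depth 24
  add 97.96.0.0/12 -> H4 at depth 12
  add 184.16.0.0/12 -> H3 at depth 12
  add 24.0.0.0/5 -> H1 at depth 5
  lookup 24.0.0.1: bits 00011 walk d0:H3→d1:-→d2:-→d3:-→d4:-→d5:H1 -> H1
  lookup 97.97.214.151: bits 0110000101100 walk d0:H3→d1:-→d2:-→d3:-→d4:-→d5:-→d6:-→d7:-→d8:-→d9:-→d10:-→d11:-→d12:H4→d13:- -> H4
  add 28.191.156.0/23 -> H4 at depth 23
  add 28.191.156.0/23 -> H4 at depth 23
  add 0.0.0.0/0 -> H1 at depth 0
  del 28.191.156.0/23 (clear depth 23)
  add 97.103.92.0/24 -> H4 at depth 24
  add 28.0.0.0/8 -> H0 at depth 8
  add 184.16.0.0/12 -> H3 at depth 12
  add 28.191.156.64/28 -> H2 at depth 28
  add 184.22.112.0/23 -> H2 at depth 23
  add 97.103.92.0/24 -> H2 at depth 24
  add 160.0.0.0/3 -> H1 at depth 3
  del 184.16.0.0/12 (clear depth 12)
  lookup 97.103.92.7: bits 011000010110011101011100 walk d0:H1→d1:-→d2:-→d3:-→d4:-→d5:-→d6:-→d7:-→d8:-→d9:-→d10:-→d11:-→d12:H4→d13:-→d14:-→d15:-→d16:-→d17:-→d18:-→d19:-→d20:-→d21:-→d22:-→d23:-→d24:H2 -> H2
  lookup 184.22.112.0: bits 101110000001011001110000 walk d0:H1→d1:-→d2:-→d3:H1→d4:-→d5:-→d6:-→d7:-→d8:-→d9:-→d10:-→d11:-→d12:-→d13:-→d14:H4→d15:-→d16:H0→d17:-→d18:-→d19:-→d20:H3→d21:-→d22:-→d23:H2→d24:- -> H2
  lookup 132.224.43.34: bits 10 walk d0:H1→d1:-→d2:- -> H1
  lookup 24.2.9.174: bits 00011 walk d0:H1→d1:-→d2:-→d3:-→d4:-→d5:H1 -> H1

== LOOKUPS ==
["no-route","H0","H4","H3","H3","H3","H4","H3","H1","H4","H2","H2","H1","H1"]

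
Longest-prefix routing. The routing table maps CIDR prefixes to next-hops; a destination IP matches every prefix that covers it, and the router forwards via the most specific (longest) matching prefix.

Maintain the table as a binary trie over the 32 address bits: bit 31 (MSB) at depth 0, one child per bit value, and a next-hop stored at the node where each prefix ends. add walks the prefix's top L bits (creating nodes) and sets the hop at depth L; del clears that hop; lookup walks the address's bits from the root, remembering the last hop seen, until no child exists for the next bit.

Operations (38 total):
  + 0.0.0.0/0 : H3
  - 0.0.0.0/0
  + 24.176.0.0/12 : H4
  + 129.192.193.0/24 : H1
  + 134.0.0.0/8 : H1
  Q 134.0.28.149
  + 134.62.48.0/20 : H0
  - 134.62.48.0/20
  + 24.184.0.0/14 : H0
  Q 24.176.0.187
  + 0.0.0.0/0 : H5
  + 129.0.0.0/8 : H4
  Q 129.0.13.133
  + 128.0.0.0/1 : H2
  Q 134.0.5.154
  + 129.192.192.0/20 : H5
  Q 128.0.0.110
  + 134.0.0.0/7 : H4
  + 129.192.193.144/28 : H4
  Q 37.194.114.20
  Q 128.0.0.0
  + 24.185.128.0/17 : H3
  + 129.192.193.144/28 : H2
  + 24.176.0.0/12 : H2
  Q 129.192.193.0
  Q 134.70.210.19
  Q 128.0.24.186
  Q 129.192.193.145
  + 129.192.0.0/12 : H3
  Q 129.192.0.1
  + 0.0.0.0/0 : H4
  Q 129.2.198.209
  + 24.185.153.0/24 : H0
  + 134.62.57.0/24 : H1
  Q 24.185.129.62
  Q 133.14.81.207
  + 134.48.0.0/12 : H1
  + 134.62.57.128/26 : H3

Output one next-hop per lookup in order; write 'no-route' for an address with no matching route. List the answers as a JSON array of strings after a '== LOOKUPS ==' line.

Process each operation:
  add 0.0.0.0/0 -> H3 at depth 0
  del 0.0.0.0/0 (clear depth 0)
  add 24.176.0.0/12 -> H4 at depth 12
  add 129.192.193.0/24 -> H1 at depth 24
  add 134.0.0.0/8 -> H1 at depth 8
  ? 134.0.28.149  path d0:-→d1:-→d2:-→d3:-→d4:-→d5:-→d6:-→d7:-→d8:H1  best=H1
  add 134.62.48.0/20 -> H0 at depth 20
  del 134.62.48.0/20 (clear depth 20)
  add 24.184.0.0/14 -> H0 at depth 14
  ? 24.176.0.187  path d0:-→d1:-→d2:-→d3:-→d4:-→d5:-→d6:-→d7:-→d8:-→d9:-→d10:-→d11:-→d12:H4  best=H4
  add 0.0.0.0/0 -> H5 at depth 0
  add 129.0.0.0/8 -> H4 at depth 8
  ? 129.0.13.133  path d0:H5→d1:-→d2:-→d3:-→d4:-→d5:-→d6:-→d7:-→d8:H4  best=H4
  add 128.0.0.0/1 -> H2 at depth 1
  ? 134.0.5.154  path d0:H5→d1:H2→d2:-→d3:-→d4:-→d5:-→d6:-→d7:-→d8:H1→d9:-→d10:-  best=H1
  add 129.192.192.0/20 -> H5 at depth 20
  ? 128.0.0.110  path d0:H5→d1:H2→d2:-→d3:-→d4:-→d5:-→d6:-→d7:-  best=H2
  add 134.0.0.0/7 -> H4 at depth 7
  add 129.192.193.144/28 -> H4 at depth 28
  ? 37.194.114.20  path d0:H5→d1:-→d2:-  best=H5
  ? 128.0.0.0  path d0:H5→d1:H2→d2:-→d3:-→d4:-→d5:-→d6:-→d7:-  best=H2
  add 24.185.128.0/17 -> H3 at depth 17
  add 129.192.193.144/28 -> H2 at depth 28
  add 24.176.0.0/12 -> H2 at depth 12
  ? 129.192.193.0  path d0:H5→d1:H2→d2:-→d3:-→d4:-→d5:-→d6:-→d7:-→d8:H4→d9:-→d10:-→d11:-→d12:-→d13:-→d14:-→d15:-→d16:-→d17:-→d18:-→d19:-→d20:H5→d21:-→d22:-→d23:-→d24:H1  best=H1
  ? 134.70.210.19  path d0:H5→d1:H2→d2:-→d3:-→d4:-→d5:-→d6:-→d7:H4→d8:H1→d9:-  best=H1
  ? 128.0.24.186  path d0:H5→d1:H2→d2:-→d3:-→d4:-→d5:-→d6:-→d7:-  best=H2
  ? 129.192.193.145  path d0:H5→d1:H2→d2:-→d3:-→d4:-→d5:-→d6:-→d7:-→d8:H4→d9:-→d10:-→d11:-→d12:-→d13:-→d14:-→d15:-→d16:-→d17:-→d18:-→d19:-→d20:H5→d21:-→d22:-→d23:-→d24:H1→d25:-→d26:-→d27:-→d28:H2  best=H2
  add 129.192.0.0/12 -> H3 at depth 12
  ? 129.192.0.1  path d0:H5→d1:H2→d2:-→d3:-→d4:-→d5:-→d6:-→d7:-→d8:H4→d9:-→d10:-→d11:-→d12:H3→d13:-→d14:-→d15:-→d16:-  best=H3
  add 0.0.0.0/0 -> H4 at depth 0
  ? 129.2.198.209  path d0:H4→d1:H2→d2:-→d3:-→d4:-→d5:-→d6:-→d7:-→d8:H4  best=H4
  add 24.185.153.0/24 -> H0 at depth 24
  add 134.62.57.0/24 -> H1 at depth 24
  ? 24.185.129.62  path d0:H4→d1:-→d2:-→d3:-→d4:-→d5:-→d6:-→d7:-→d8:-→d9:-→d10:-→d11:-→d12:H2→d13:-→d14:H0→d15:-→d16:-→d17:H3→d18:-→d19:-  best=H3
  ? 133.14.81.207  path d0:H4→d1:H2→d2:-→d3:-→d4:-→d5:-→d6:-  best=H2
  add 134.48.0.0/12 -> H1 at depth 12
  add 134.62.57.128/26 -> H3 at depth 26

== LOOKUPS ==
["H1","H4","H4","H1","H2","H5","H2","H1","H1","H2","H2","H3","H4","H3","H2"]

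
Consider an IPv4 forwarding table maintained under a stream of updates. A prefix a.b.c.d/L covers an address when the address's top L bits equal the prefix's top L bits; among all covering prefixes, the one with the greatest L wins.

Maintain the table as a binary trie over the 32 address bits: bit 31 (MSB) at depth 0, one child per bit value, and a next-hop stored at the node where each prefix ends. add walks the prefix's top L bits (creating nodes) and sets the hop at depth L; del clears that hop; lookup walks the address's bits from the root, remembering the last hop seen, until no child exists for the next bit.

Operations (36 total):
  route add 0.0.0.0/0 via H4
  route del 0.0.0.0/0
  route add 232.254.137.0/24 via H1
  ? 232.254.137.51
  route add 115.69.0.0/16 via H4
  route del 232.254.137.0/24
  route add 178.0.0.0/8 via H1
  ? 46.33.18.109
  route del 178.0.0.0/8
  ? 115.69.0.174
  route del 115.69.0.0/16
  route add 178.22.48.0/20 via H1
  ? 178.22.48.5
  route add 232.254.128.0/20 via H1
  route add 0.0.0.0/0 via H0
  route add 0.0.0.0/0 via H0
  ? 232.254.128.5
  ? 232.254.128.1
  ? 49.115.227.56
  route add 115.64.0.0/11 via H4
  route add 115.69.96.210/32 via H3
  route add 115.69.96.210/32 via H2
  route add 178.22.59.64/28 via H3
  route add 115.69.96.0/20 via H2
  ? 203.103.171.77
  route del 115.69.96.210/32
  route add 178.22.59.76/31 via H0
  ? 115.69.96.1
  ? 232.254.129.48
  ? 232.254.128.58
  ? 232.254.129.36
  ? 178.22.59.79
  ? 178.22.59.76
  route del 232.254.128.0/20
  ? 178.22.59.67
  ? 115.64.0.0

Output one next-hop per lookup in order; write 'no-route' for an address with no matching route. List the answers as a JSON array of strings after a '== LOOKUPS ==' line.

Process each operation:
  add 0.0.0.0/0 -> H4 at depth 0
  - 0.0.0.0/0 clear@0
  add 232.254.137.0/24 -> H1 at depth 24
  ? 232.254.137.51  path d0:-→d1:-→d2:-→d3:-→d4:-→d5:-→d6:-→d7:-→d8:-→d9:-→d10:-→d11:-→d12:-→d13:-→d14:-→d15:-→d16:-→d17:-→d18:-→d19:-→d20:-→d21:-→d22:-→d23:-→d24:H1  best=H1
  add 115.69.0.0/16 -> H4 at depth 16
  - 232.254.137.0/24 clear@24
  add 178.0.0.0/8 -> H1 at depth 8
  ? 46.33.18.109  path d0:-→d1:-  best=no-route
  - 178.0.0.0/8 clear@8
  ? 115.69.0.174  path d0:-→d1:-→d2:-→d3:-→d4:-→d5:-→d6:-→d7:-→d8:-→d9:-→d10:-→d11:-→d12:-→d13:-→d14:-→d15:-→d16:H4  best=H4
  - 115.69.0.0/16 clear@16
  add 178.22.48.0/20 -> H1 at depth 20
  ? 178.22.48.5  path d0:-→d1:-→d2:-→d3:-→d4:-→d5:-→d6:-→d7:-→d8:-→d9:-→d10:-→d11:-→d12:-→d13:-→d14:-→d15:-→d16:-→d17:-→d18:-→d19:-→d20:H1  best=H1
  add 232.254.128.0/20 -> H1 at depth 20
  add 0.0.0.0/0 -> H0 at depth 0
  add 0.0.0.0/0 -> H0 at depth 0
  ? 232.254.128.5  path d0:H0→d1:-→d2:-→d3:-→d4:-→d5:-→d6:-→d7:-→d8:-→d9:-→d10:-→d11:-→d12:-→d13:-→d14:-→d15:-→d16:-→d17:-→d18:-→d19:-→d20:H1  best=H1
  ? 232.254.128.1  path d0:H0→d1:-→d2:-→d3:-→d4:-→d5:-→d6:-→d7:-→d8:-→d9:-→d10:-→d11:-→d12:-→d13:-→d14:-→d15:-→d16:-→d17:-→d18:-→d19:-→d20:H1  best=H1
  ? 49.115.227.56  path d0:H0→d1:-  best=H0
  add 115.64.0.0/11 -> H4 at depth 11
  add 115.69.96.210/32 -> H3 at depth 32
  add 115.69.96.210/32 -> H2 at depth 32
  add 178.22.59.64/28 -> H3 at depth 28
  add 115.69.96.0/20 -> H2 at depth 20
  ? 203.103.171.77  path d0:H0→d1:-→d2:-  best=H0
  - 115.69.96.210/32 clear@32
  add 178.22.59.76/31 -> H0 at depth 31
  ? 115.69.96.1  path d0:H0→d1:-→d2:-→d3:-→d4:-→d5:-→d6:-→d7:-→d8:-→d9:-→d10:-→d11:H4→d12:-→d13:-→d14:-→d15:-→d16:-→d17:-→d18:-→d19:-→d20:H2→d21:-→d22:-→d23:-→d24:-  best=H2
  ? 232.254.129.48  path d0:H0→d1:-→d2:-→d3:-→d4:-→d5:-→d6:-→d7:-→d8:-→d9:-→d10:-→d11:-→d12:-→d13:-→d14:-→d15:-→d16:-→d17:-→d18:-→d19:-→d20:H1  best=H1
  ? 232.254.128.58  path d0:H0→d1:-→d2:-→d3:-→d4:-→d5:-→d6:-→d7:-→d8:-→d9:-→d10:-→d11:-→d12:-→d13:-→d14:-→d15:-→d16:-→d17:-→d18:-→d19:-→d20:H1  best=H1
  ? 232.254.129.36  path d0:H0→d1:-→d2:-→d3:-→d4:-→d5:-→d6:-→d7:-→d8:-→d9:-→d10:-→d11:-→d12:-→d13:-→d14:-→d15:-→d16:-→d17:-→d18:-→d19:-→d20:H1  best=H1
  ? 178.22.59.79  path d0:H0→d1:-→d2:-→d3:-→d4:-→d5:-→d6:-→d7:-→d8:-→d9:-→d10:-→d11:-→d12:-→d13:-→d14:-→d15:-→d16:-→d17:-→d18:-→d19:-→d20:H1→d21:-→d22:-→d23:-→d24:-→d25:-→d26:-→d27:-→d28:H3→d29:-→d30:-  best=H3
  ? 178.22.59.76  path d0:H0→d1:-→d2:-→d3:-→d4:-→d5:-→d6:-→d7:-→d8:-→d9:-→d10:-→d11:-→d12:-→d13:-→d14:-→d15:-→d16:-→d17:-→d18:-→d19:-→d20:H1→d21:-→d22:-→d23:-→d24:-→d25:-→d26:-→d27:-→d28:H3→d29:-→d30:-→d31:H0  best=H0
  - 232.254.128.0/20 clear@20
  ? 178.22.59.67  path d0:H0→d1:-→d2:-→d3:-→d4:-→d5:-→d6:-→d7:-→d8:-→d9:-→d10:-→d11:-→d12:-→d13:-→d14:-→d15:-→d16:-→d17:-→d18:-→d19:-→d20:H1→d21:-→d22:-→d23:-→d24:-→d25:-→d26:-→d27:-→d28:H3  best=H3
  ? 115.64.0.0  path d0:H0→d1:-→d2:-→d3:-→d4:-→d5:-→d6:-→d7:-→d8:-→d9:-→d10:-→d11:H4→d12:-→d13:-  best=H4

== LOOKUPS ==
["H1","no-route","H4","H1","H1","H1","H0","H0","H2","H1","H1","H1","H3","H0","H3","H4"]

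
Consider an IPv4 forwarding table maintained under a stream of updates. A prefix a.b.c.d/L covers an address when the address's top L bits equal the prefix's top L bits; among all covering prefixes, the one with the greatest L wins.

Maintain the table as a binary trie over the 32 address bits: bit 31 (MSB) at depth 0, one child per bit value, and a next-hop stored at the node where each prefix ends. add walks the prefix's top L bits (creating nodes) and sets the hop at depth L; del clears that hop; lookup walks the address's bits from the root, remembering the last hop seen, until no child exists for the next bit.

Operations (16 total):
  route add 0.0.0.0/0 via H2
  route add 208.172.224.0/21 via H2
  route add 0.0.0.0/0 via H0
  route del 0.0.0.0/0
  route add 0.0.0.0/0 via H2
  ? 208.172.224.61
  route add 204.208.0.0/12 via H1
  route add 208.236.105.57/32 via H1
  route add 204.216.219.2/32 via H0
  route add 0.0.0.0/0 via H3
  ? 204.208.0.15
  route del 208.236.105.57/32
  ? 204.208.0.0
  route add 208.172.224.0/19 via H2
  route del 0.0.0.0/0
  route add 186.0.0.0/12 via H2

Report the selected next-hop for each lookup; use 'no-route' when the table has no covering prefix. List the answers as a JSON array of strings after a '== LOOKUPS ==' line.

Apply in order:
  add 0.0.0.0/0 -> H2 at depth 0
  add 208.172.224.0/21 -> H2 at depth 21
  add 0.0.0.0/0 -> H0 at depth 0
  - 0.0.0.0/0 clear@0
  add 0.0.0.0/0 -> H2 at depth 0
  lookup 208.172.224.61: bits 110100001010110011100 walk d0:H2→d1:-→d2:-→d3:-→d4:-→d5:-→d6:-→d7:-→d8:-→d9:-→d10:-→d11:-→d12:-→d13:-→d14:-→d15:-→d16:-→d17:-→d18:-→d19:-→d20:-→d21:H2 -> H2
  add 204.208.0.0/12 -> H1 at depth 12
  add 208.236.105.57/32 -> H1 at depth 32
  add 204.216.219.2/32 -> H0 at depth 32
  add 0.0.0.0/0 -> H3 at depth 0
  lookup 204.208.0.15: bits 110011001101 walk d0:H3→d1:-→d2:-→d3:-→d4:-→d5:-→d6:-→d7:-→d8:-→d9:-→d10:-→d11:-→d12:H1 -> H1
  - 208.236.105.57/32 clear@32
  lookup 204.208.0.0: bits 110011001101 walk d0:H3→d1:-→d2:-→d3:-→d4:-→d5:-→d6:-→d7:-→d8:-→d9:-→d10:-→d11:-→d12:H1 -> H1
  add 208.172.224.0/19 -> H2 at depth 19
  - 0.0.0.0/0 clear@0
  add 186.0.0.0/12 -> H2 at depth 12

== LOOKUPS ==
["H2","H1","H1"]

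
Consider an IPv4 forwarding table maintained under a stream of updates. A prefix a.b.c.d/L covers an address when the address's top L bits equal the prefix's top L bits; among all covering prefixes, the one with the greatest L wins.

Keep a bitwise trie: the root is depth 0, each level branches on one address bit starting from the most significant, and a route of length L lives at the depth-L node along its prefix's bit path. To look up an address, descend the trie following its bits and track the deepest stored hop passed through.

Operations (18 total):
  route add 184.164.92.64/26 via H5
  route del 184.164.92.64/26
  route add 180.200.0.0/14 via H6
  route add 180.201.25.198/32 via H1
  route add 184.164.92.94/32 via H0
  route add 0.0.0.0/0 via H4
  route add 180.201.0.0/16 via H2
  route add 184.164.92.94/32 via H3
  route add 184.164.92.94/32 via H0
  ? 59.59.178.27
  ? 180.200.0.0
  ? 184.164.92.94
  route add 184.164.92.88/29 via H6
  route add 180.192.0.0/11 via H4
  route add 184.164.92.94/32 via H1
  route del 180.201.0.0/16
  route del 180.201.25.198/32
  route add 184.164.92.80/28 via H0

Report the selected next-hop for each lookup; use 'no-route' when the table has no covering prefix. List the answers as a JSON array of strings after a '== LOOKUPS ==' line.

Trace:
  add 184.164.92.64/26 -> H5 at depth 26
  - 184.164.92.64/26 clear@26
  add 180.200.0.0/14 -> H6 at depth 14
  add 180.201.25.198/32 -> H1 at depth 32
  add 184.164.92.94/32 -> H0 at depth 32
  add 0.0.0.0/0 -> H4 at depth 0
  add 180.201.0.0/16 -> H2 at depth 16
  add 184.164.92.94/32 -> H3 at depth 32
  add 184.164.92.94/32 -> H0 at depth 32
  Q 59.59.178.27: descend ε ; hops seen [H4] ; pick H4
  Q 180.200.0.0: descend 101101001100100 ; hops seen [H4,H6] ; pick H6
  Q 184.164.92.94: descend 10111000101001000101110001011110 ; hops seen [H4,H0] ; pick H0
  add 184.164.92.88/29 -> H6 at depth 29
  add 180.192.0.0/11 -> H4 at depth 11
  add 184.164.92.94/32 -> H1 at depth 32
  - 180.201.0.0/16 clear@16
  - 180.201.25.198/32 clear@32
  add 184.164.92.80/28 -> H0 at depth 28

== LOOKUPS ==
["H4","H6","H0"]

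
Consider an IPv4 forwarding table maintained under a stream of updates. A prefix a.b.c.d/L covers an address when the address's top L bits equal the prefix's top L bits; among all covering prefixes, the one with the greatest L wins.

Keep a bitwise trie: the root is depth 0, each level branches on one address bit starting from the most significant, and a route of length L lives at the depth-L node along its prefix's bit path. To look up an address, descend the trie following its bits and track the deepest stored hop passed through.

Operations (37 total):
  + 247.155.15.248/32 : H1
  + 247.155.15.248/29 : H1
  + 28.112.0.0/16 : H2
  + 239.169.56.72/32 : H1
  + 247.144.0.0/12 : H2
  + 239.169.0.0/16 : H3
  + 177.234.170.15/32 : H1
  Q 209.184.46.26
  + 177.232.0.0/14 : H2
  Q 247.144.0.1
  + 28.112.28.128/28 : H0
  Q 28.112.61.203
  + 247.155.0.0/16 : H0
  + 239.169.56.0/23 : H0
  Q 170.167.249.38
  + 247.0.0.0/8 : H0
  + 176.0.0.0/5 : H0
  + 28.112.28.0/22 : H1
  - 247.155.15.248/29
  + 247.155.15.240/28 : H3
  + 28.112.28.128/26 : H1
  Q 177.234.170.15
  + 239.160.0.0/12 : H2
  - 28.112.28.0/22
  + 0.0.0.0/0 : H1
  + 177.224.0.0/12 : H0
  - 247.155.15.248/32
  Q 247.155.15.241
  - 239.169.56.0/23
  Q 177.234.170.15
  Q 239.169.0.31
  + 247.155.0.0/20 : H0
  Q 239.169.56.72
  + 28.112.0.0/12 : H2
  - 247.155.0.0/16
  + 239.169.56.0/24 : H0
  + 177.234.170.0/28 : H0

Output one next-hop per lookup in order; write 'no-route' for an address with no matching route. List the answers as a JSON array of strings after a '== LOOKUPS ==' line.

Apply in order:
  add 247.155.15.248/32 -> H1 at depth 32
  add 247.155.15.248/29 -> H1 at depth 29
  add 28.112.0.0/16 -> H2 at depth 16
  add 239.169.56.72/32 -> H1 at depth 32
  add 247.144.0.0/12 -> H2 at depth 12
  add 239.169.0.0/16 -> H3 at depth 16
  add 177.234.170.15/32 -> H1 at depth 32
  Q 209.184.46.26: descend 11 ; hops seen [∅] ; pick no-route
  add 177.232.0.0/14 -> H2 at depth 14
  Q 247.144.0.1: descend 111101111001 ; hops seen [H2] ; pick H2
  add 28.112.28.128/28 -> H0 at depth 28
  Q 28.112.61.203: descend 000111000111000000 ; hops seen [H2] ; pick H2
  add 247.155.0.0/16 -> H0 at depth 16
  add 239.169.56.0/23 -> H0 at depth 23
  Q 170.167.249.38: descend 101 ; hops seen [∅] ; pick no-route
  add 247.0.0.0/8 -> H0 at depth 8
  add 176.0.0.0/5 -> H0 at depth 5
  add 28.112.28.0/22 -> H1 at depth 22
  del 247.155.15.248/29 (clear depth 29)
  add 247.155.15.240/28 -> H3 at depth 28
  add 28.112.28.128/26 -> H1 at depth 26
  Q 177.234.170.15: descend 10110001111010101010101000001111 ; hops seen [H0,H2,H1] ; pick H1
  add 239.160.0.0/12 -> H2 at depth 12
  del 28.112.28.0/22 (clear depth 22)
  add 0.0.0.0/0 -> H1 at depth 0
  add 177.224.0.0/12 -> H0 at depth 12
  del 247.155.15.248/32 (clear depth 32)
  Q 247.155.15.241: descend 1111011110011011000011111111 ; hops seen [H1,H0,H2,H0,H3] ; pick H3
  del 239.169.56.0/23 (clear depth 23)
  Q 177.234.170.15: descend 10110001111010101010101000001111 ; hops seen [H1,H0,H0,H2,H1] ; pick H1
  Q 239.169.0.31: descend 111011111010100100 ; hops seen [H1,H2,H3] ; pick H3
  add 247.155.0.0/20 -> H0 at depth 20
  Q 239.169.56.72: descend 11101111101010010011100001001000 ; hops seen [H1,H2,H3,H1] ; pick H1
  add 28.112.0.0/12 -> H2 at depth 12
  del 247.155.0.0/16 (clear depth 16)
  add 239.169.56.0/24 -> H0 at depth 24
  add 177.234.170.0/28 -> H0 at depth 28

== LOOKUPS ==
["no-route","H2","H2","no-route","H1","H3","H1","H3","H1"]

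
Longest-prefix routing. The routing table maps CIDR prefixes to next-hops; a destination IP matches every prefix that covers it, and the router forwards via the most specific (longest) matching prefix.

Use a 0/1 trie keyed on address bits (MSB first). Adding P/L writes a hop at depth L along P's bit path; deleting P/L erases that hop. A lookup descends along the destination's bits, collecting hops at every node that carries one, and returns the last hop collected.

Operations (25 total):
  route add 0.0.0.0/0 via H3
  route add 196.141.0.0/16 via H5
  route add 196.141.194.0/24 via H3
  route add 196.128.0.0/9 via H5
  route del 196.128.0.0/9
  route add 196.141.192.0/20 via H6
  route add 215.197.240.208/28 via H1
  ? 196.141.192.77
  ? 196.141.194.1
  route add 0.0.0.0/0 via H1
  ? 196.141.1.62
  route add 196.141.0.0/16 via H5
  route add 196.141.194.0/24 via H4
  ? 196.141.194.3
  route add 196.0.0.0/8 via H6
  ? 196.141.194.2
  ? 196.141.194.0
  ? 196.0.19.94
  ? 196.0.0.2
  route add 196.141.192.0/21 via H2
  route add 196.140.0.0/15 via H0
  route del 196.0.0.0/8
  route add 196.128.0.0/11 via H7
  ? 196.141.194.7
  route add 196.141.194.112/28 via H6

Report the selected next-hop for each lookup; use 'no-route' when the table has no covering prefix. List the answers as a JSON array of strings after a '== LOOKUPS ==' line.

Process each operation:
  add 0.0.0.0/0 -> H3 at depth 0
  add 196.141.0.0/16 -> H5 at depth 16
  add 196.141.194.0/24 -> H3 at depth 24
  add 196.128.0.0/9 -> H5 at depth 9
  - 196.128.0.0/9 clear@9
  add 196.141.192.0/20 -> H6 at depth 20
  add 215.197.240.208/28 -> H1 at depth 28
  Q 196.141.192.77: descend 1100010010001101110000 ; hops seen [H3,H5,H6] ; pick H6
  Q 196.141.194.1: descend 110001001000110111000010 ; hops seen [H3,H5,H6,H3] ; pick H3
  add 0.0.0.0/0 -> H1 at depth 0
  Q 196.141.1.62: descend 1100010010001101 ; hops seen [H1,H5] ; pick H5
  add 196.141.0.0/16 -> H5 at depth 16
  add 196.141.194.0/24 -> H4 at depth 24
  Q 196.141.194.3: descend 110001001000110111000010 ; hops seen [H1,H5,H6,H4] ; pick H4
  add 196.0.0.0/8 -> H6 at depth 8
  Q 196.141.194.2: descend 110001001000110111000010 ; hops seen [H1,H6,H5,H6,H4] ; pick H4
  Q 196.141.194.0: descend 110001001000110111000010 ; hops seen [H1,H6,H5,H6,H4] ; pick H4
  Q 196.0.19.94: descend 11000100 ; hops seen [H1,H6] ; pick H6
  Q 196.0.0.2: descend 11000100 ; hops seen [H1,H6] ; pick H6
  add 196.141.192.0/21 -> H2 at depth 21
  add 196.140.0.0/15 -> H0 at depth 15
  - 196.0.0.0/8 clear@8
  add 196.128.0.0/11 -> H7 at depth 11
  Q 196.141.194.7: descend 110001001000110111000010 ; hops seen [H1,H7,H0,H5,H6,H2,H4] ; pick H4
  add 196.141.194.112/28 -> H6 at depth 28

== LOOKUPS ==
["H6","H3","H5","H4","H4","H4","H6","H6","H4"]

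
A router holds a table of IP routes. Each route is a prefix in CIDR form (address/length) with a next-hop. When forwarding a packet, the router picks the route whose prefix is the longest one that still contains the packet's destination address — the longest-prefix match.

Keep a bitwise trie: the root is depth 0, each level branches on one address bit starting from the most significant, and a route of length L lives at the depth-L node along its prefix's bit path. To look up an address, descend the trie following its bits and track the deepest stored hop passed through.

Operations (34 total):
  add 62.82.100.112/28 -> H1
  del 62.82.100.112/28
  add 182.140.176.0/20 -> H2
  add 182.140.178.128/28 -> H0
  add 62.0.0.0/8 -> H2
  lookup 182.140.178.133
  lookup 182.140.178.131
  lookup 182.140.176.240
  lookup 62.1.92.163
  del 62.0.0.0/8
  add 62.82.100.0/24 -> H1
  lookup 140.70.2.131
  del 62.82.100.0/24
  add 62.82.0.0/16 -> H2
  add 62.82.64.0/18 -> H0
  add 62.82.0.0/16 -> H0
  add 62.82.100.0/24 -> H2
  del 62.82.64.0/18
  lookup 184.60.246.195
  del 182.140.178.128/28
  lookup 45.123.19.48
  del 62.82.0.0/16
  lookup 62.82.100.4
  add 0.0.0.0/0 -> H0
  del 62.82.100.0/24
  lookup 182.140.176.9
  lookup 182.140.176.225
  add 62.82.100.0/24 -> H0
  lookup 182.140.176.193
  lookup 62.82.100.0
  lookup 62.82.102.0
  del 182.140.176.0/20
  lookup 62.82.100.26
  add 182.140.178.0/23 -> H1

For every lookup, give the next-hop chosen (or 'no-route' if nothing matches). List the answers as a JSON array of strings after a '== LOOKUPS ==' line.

Apply in order:
  + 62.82.100.112/28 (H1) depth=28
  - 62.82.100.112/28 clear@28
  + 182.140.176.0/20 (H2) depth=20
  + 182.140.178.128/28 (H0) depth=28
  + 62.0.0.0/8 (H2) depth=8
  lookup 182.140.178.133: bits 1011011010001100101100101000 walk d0:-→d1:-→d2:-→d3:-→d4:-→d5:-→d6:-→d7:-→d8:-→d9:-→d10:-→d11:-→d12:-→d13:-→d14:-→d15:-→d16:-→d17:-→d18:-→d19:-→d20:H2→d21:-→d22:-→d23:-→d24:-→d25:-→d26:-→d27:-→d28:H0 -> H0
  lookup 182.140.178.131: bits 1011011010001100101100101000 walk d0:-→d1:-→d2:-→d3:-→d4:-→d5:-→d6:-→d7:-→d8:-→d9:-→d10:-→d11:-→d12:-→d13:-→d14:-→d15:-→d16:-→d17:-→d18:-→d19:-→d20:H2→d21:-→d22:-→d23:-→d24:-→d25:-→d26:-→d27:-→d28:H0 -> H0
  lookup 182.140.176.240: bits 1011011010001100101100 walk d0:-→d1:-→d2:-→d3:-→d4:-→d5:-→d6:-→d7:-→d8:-→d9:-→d10:-→d11:-→d12:-→d13:-→d14:-→d15:-→d16:-→d17:-→d18:-→d19:-→d20:H2→d21:-→d22:- -> H2
  lookup 62.1.92.163: bits 001111100 walk d0:-→d1:-→d2:-→d3:-→d4:-→d5:-→d6:-→d7:-→d8:H2→d9:- -> H2
  - 62.0.0.0/8 clear@8
  + 62.82.100.0/24 (H1) depth=24
  lookup 140.70.2.131: bits 10 walk d0:-→d1:-→d2:- -> no-route
  - 62.82.100.0/24 clear@24
  + 62.82.0.0/16 (H2) depth=16
  + 62.82.64.0/18 (H0) depth=18
  + 62.82.0.0/16 (H0) depth=16
  + 62.82.100.0/24 (H2) depth=24
  - 62.82.64.0/18 clear@18
  lookup 184.60.246.195: bits 1011 walk d0:-→d1:-→d2:-→d3:-→d4:- -> no-route
  - 182.140.178.128/28 clear@28
  lookup 45.123.19.48: bits 001 walk d0:-→d1:-→d2:-→d3:- -> no-route
  - 62.82.0.0/16 clear@16
  lookup 62.82.100.4: bits 0011111001010010011001000 walk d0:-→d1:-→d2:-→d3:-→d4:-→d5:-→d6:-→d7:-→d8:-→d9:-→d10:-→d11:-→d12:-→d13:-→d14:-→d15:-→d16:-→d17:-→d18:-→d19:-→d20:-→d21:-→d22:-→d23:-→d24:H2→d25:- -> H2
  + 0.0.0.0/0 (H0) depth=0
  - 62.82.100.0/24 clear@24
  lookup 182.140.176.9: bits 1011011010001100101100 walk d0:H0→d1:-→d2:-→d3:-→d4:-→d5:-→d6:-→d7:-→d8:-→d9:-→d10:-→d11:-→d12:-→d13:-→d14:-→d15:-→d16:-→d17:-→d18:-→d19:-→d20:H2→d21:-→d22:- -> H2
  lookup 182.140.176.225: bits 1011011010001100101100 walk d0:H0→d1:-→d2:-→d3:-→d4:-→d5:-→d6:-→d7:-→d8:-→d9:-→d10:-→d11:-→d12:-→d13:-→d14:-→d15:-→d16:-→d17:-→d18:-→d19:-→d20:H2→d21:-→d22:- -> H2
  + 62.82.100.0/24 (H0) depth=24
  lookup 182.140.176.193: bits 1011011010001100101100 walk d0:H0→d1:-→d2:-→d3:-→d4:-→d5:-→d6:-→d7:-→d8:-→d9:-→d10:-→d11:-→d12:-→d13:-→d14:-→d15:-→d16:-→d17:-→d18:-→d19:-→d20:H2→d21:-→d22:- -> H2
  lookup 62.82.100.0: bits 0011111001010010011001000 walk d0:H0→d1:-→d2:-→d3:-→d4:-→d5:-→d6:-→d7:-→d8:-→d9:-→d10:-→d11:-→d12:-→d13:-→d14:-→d15:-→d16:-→d17:-→d18:-→d19:-→d20:-→d21:-→d22:-→d23:-→d24:H0→d25:- -> H0
  lookup 62.82.102.0: bits 0011111001010010011001 walk d0:H0→d1:-→d2:-→d3:-→d4:-→d5:-→d6:-→d7:-→d8:-→d9:-→d10:-→d11:-→d12:-→d13:-→d14:-→d15:-→d16:-→d17:-→d18:-→d19:-→d20:-→d21:-→d22:- -> H0
  - 182.140.176.0/20 clear@20
  lookup 62.82.100.26: bits 0011111001010010011001000 walk d0:H0→d1:-→d2:-→d3:-→d4:-→d5:-→d6:-→d7:-→d8:-→d9:-→d10:-→d11:-→d12:-→d13:-→d14:-→d15:-→d16:-→d17:-→d18:-→d19:-→d20:-→d21:-→d22:-→d23:-→d24:H0→d25:- -> H0
  + 182.140.178.0/23 (H1) depth=23

== LOOKUPS ==
["H0","H0","H2","H2","no-route","no-route","no-route","H2","H2","H2","H2","H0","H0","H0"]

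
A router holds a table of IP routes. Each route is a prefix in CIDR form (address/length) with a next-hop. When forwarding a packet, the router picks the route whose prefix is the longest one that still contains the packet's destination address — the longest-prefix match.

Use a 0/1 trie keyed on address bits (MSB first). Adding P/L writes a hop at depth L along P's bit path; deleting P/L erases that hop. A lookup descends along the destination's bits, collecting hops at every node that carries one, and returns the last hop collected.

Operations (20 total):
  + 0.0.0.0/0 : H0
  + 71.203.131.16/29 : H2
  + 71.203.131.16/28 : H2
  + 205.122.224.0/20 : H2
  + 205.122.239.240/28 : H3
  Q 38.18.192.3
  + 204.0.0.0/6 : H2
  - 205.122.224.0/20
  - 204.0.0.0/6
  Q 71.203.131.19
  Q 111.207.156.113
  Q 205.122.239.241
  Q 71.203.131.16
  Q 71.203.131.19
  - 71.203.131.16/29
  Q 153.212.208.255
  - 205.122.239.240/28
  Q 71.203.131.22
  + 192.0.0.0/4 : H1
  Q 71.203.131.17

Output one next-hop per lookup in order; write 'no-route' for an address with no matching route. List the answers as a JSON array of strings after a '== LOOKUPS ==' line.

Trace:
  add 0.0.0.0/0 -> H0 at depth 0
  add 71.203.131.16/29 -> H2 at depth 29
  add 71.203.131.16/28 -> H2 at depth 28
  add 205.122.224.0/20 -> H2 at depth 20
  add 205.122.239.240/28 -> H3 at depth 28
  Q 38.18.192.3: descend 0 ; hops seen [H0] ; pick H0
  add 204.0.0.0/6 -> H2 at depth 6
  - 205.122.224.0/20 clear@20
  - 204.0.0.0/6 clear@6
  Q 71.203.131.19: descend 01000111110010111000001100010 ; hops seen [H0,H2,H2] ; pick H2
  Q 111.207.156.113: descend 01 ; hops seen [H0] ; pick H0
  Q 205.122.239.241: descend 1100110101111010111011111111 ; hops seen [H0,H3] ; pick H3
  Q 71.203.131.16: descend 01000111110010111000001100010 ; hops seen [H0,H2,H2] ; pick H2
  Q 71.203.131.19: descend 01000111110010111000001100010 ; hops seen [H0,H2,H2] ; pick H2
  - 71.203.131.16/29 clear@29
  Q 153.212.208.255: descend 1 ; hops seen [H0] ; pick H0
  - 205.122.239.240/28 clear@28
  Q 71.203.131.22: descend 01000111110010111000001100010 ; hops seen [H0,H2] ; pick H2
  add 192.0.0.0/4 -> H1 at depth 4
  Q 71.203.131.17: descend 01000111110010111000001100010 ; hops seen [H0,H2] ; pick H2

== LOOKUPS ==
["H0","H2","H0","H3","H2","H2","H0","H2","H2"]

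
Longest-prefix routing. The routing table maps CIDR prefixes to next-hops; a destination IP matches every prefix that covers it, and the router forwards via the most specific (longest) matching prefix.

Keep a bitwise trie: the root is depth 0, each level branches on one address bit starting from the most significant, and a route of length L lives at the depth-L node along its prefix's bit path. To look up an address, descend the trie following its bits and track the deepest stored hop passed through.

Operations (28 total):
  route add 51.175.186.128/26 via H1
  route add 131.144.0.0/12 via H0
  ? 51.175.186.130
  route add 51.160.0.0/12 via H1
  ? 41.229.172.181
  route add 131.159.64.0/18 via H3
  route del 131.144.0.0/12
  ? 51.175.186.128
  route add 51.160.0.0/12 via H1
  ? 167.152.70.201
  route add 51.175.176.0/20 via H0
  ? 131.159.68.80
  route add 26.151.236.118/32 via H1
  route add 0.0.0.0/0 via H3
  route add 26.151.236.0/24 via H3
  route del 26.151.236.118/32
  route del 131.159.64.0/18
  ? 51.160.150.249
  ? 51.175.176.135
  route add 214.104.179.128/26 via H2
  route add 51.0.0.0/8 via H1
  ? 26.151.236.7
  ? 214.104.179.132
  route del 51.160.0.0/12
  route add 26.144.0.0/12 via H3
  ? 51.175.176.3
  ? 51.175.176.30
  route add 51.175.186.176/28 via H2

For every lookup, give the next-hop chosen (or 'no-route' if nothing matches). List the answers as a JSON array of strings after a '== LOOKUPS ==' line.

Process each operation:
  add 51.175.186.128/26 -> H1 at depth 26
  add 131.144.0.0/12 -> H0 at depth 12
  ? 51.175.186.130  path d0:-→d1:-→d2:-→d3:-→d4:-→d5:-→d6:-→d7:-→d8:-→d9:-→d10:-→d11:-→d12:-→d13:-→d14:-→d15:-→d16:-→d17:-→d18:-→d19:-→d20:-→d21:-→d22:-→d23:-→d24:-→d25:-→d26:H1  best=H1
  add 51.160.0.0/12 -> H1 at depth 12
  ? 41.229.172.181  path d0:-→d1:-→d2:-→d3:-  best=no-route
  add 131.159.64.0/18 -> H3 at depth 18
  del 131.144.0.0/12 (clear depth 12)
  ? 51.175.186.128  path d0:-→d1:-→d2:-→d3:-→d4:-→d5:-→d6:-→d7:-→d8:-→d9:-→d10:-→d11:-→d12:H1→d13:-→d14:-→d15:-→d16:-→d17:-→d18:-→d19:-→d20:-→d21:-→d22:-→d23:-→d24:-→d25:-→d26:H1  best=H1
  add 51.160.0.0/12 -> H1 at depth 12
  ? 167.152.70.201  path d0:-→d1:-→d2:-  best=no-route
  add 51.175.176.0/20 -> H0 at depth 20
  ? 131.159.68.80  path d0:-→d1:-→d2:-→d3:-→d4:-→d5:-→d6:-→d7:-→d8:-→d9:-→d10:-→d11:-→d12:-→d13:-→d14:-→d15:-→d16:-→d17:-→d18:H3  best=H3
  add 26.151.236.118/32 -> H1 at depth 32
  add 0.0.0.0/0 -> H3 at depth 0
  add 26.151.236.0/24 -> H3 at depth 24
  del 26.151.236.118/32 (clear depth 32)
  del 131.159.64.0/18 (clear depth 18)
  ? 51.160.150.249  path d0:H3→d1:-→d2:-→d3:-→d4:-→d5:-→d6:-→d7:-→d8:-→d9:-→d10:-→d11:-→d12:H1  best=H1
  ? 51.175.176.135  path d0:H3→d1:-→d2:-→d3:-→d4:-→d5:-→d6:-→d7:-→d8:-→d9:-→d10:-→d11:-→d12:H1→d13:-→d14:-→d15:-→d16:-→d17:-→d18:-→d19:-→d20:H0  best=H0
  add 214.104.179.128/26 -> H2 at depth 26
  add 51.0.0.0/8 -> H1 at depth 8
  ? 26.151.236.7  path d0:H3→d1:-→d2:-→d3:-→d4:-→d5:-→d6:-→d7:-→d8:-→d9:-→d10:-→d11:-→d12:-→d13:-→d14:-→d15:-→d16:-→d17:-→d18:-→d19:-→d20:-→d21:-→d22:-→d23:-→d24:H3→d25:-  best=H3
  ? 214.104.179.132  path d0:H3→d1:-→d2:-→d3:-→d4:-→d5:-→d6:-→d7:-→d8:-→d9:-→d10:-→d11:-→d12:-→d13:-→d14:-→d15:-→d16:-→d17:-→d18:-→d19:-→d20:-→d21:-→d22:-→d23:-→d24:-→d25:-→d26:H2  best=H2
  del 51.160.0.0/12 (clear depth 12)
  add 26.144.0.0/12 -> H3 at depth 12
  ? 51.175.176.3  path d0:H3→d1:-→d2:-→d3:-→d4:-→d5:-→d6:-→d7:-→d8:H1→d9:-→d10:-→d11:-→d12:-→d13:-→d14:-→d15:-→d16:-→d17:-→d18:-→d19:-→d20:H0  best=H0
  ? 51.175.176.30  path d0:H3→d1:-→d2:-→d3:-→d4:-→d5:-→d6:-→d7:-→d8:H1→d9:-→d10:-→d11:-→d12:-→d13:-→d14:-→d15:-→d16:-→d17:-→d18:-→d19:-→d20:H0  best=H0
  add 51.175.186.176/28 -> H2 at depth 28

== LOOKUPS ==
["H1","no-route","H1","no-route","H3","H1","H0","H3","H2","H0","H0"]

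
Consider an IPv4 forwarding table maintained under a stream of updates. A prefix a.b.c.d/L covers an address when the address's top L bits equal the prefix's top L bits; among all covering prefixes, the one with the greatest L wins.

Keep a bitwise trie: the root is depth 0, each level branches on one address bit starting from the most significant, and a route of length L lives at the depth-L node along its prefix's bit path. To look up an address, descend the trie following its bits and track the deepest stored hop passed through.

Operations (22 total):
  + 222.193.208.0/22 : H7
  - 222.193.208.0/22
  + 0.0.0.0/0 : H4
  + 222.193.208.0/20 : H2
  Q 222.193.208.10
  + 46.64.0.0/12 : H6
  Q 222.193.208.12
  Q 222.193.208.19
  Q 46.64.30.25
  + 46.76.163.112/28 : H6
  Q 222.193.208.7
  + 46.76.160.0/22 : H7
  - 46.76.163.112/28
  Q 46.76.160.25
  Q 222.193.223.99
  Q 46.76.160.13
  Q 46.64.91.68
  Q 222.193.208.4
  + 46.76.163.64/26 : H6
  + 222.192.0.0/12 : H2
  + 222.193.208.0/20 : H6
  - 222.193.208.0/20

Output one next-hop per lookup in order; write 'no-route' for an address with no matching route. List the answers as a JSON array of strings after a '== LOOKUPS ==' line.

Apply in order:
  add 222.193.208.0/22 -> H7 at depth 22
  del 222.193.208.0/22 (clear depth 22)
  add 0.0.0.0/0 -> H4 at depth 0
  add 222.193.208.0/20 -> H2 at depth 20
  lookup 222.193.208.10: bits 1101111011000001110100 walk d0:H4→d1:-→d2:-→d3:-→d4:-→d5:-→d6:-→d7:-→d8:-→d9:-→d10:-→d11:-→d12:-→d13:-→d14:-→d15:-→d16:-→d17:-→d18:-→d19:-→d20:H2→d21:-→d22:- -> H2
  add 46.64.0.0/12 -> H6 at depth 12
  lookup 222.193.208.12: bits 1101111011000001110100 walk d0:H4→d1:-→d2:-→d3:-→d4:-→d5:-→d6:-→d7:-→d8:-→d9:-→d10:-→d11:-→d12:-→d13:-→d14:-→d15:-→d16:-→d17:-→d18:-→d19:-→d20:H2→d21:-→d22:- -> H2
  lookup 222.193.208.19: bits 1101111011000001110100 walk d0:H4→d1:-→d2:-→d3:-→d4:-→d5:-→d6:-→d7:-→d8:-→d9:-→d10:-→d11:-→d12:-→d13:-→d14:-→d15:-→d16:-→d17:-→d18:-→d19:-→d20:H2→d21:-→d22:- -> H2
  lookup 46.64.30.25: bits 001011100100 walk d0:H4→d1:-→d2:-→d3:-→d4:-→d5:-→d6:-→d7:-→d8:-→d9:-→d10:-→d11:-→d12:H6 -> H6
  add 46.76.163.112/28 -> H6 at depth 28
  lookup 222.193.208.7: bits 1101111011000001110100 walk d0:H4→d1:-→d2:-→d3:-→d4:-→d5:-→d6:-→d7:-→d8:-→d9:-→d10:-→d11:-→d12:-→d13:-→d14:-→d15:-→d16:-→d17:-→d18:-→d19:-→d20:H2→d21:-→d22:- -> H2
  add 46.76.160.0/22 -> H7 at depth 22
  del 46.76.163.112/28 (clear depth 28)
  lookup 46.76.160.25: bits 0010111001001100101000 walk d0:H4→d1:-→d2:-→d3:-→d4:-→d5:-→d6:-→d7:-→d8:-→d9:-→d10:-→d11:-→d12:H6→d13:-→d14:-→d15:-→d16:-→d17:-→d18:-→d19:-→d20:-→d21:-→d22:H7 -> H7
  lookup 222.193.223.99: bits 11011110110000011101 walk d0:H4→d1:-→d2:-→d3:-→d4:-→d5:-→d6:-→d7:-→d8:-→d9:-→d10:-→d11:-→d12:-→d13:-→d14:-→d15:-→d16:-→d17:-→d18:-→d19:-→d20:H2 -> H2
  lookup 46.76.160.13: bits 0010111001001100101000 walk d0:H4→d1:-→d2:-→d3:-→d4:-→d5:-→d6:-→d7:-→d8:-→d9:-→d10:-→d11:-→d12:H6→d13:-→d14:-→d15:-→d16:-→d17:-→d18:-→d19:-→d20:-→d21:-→d22:H7 -> H7
  lookup 46.64.91.68: bits 001011100100 walk d0:H4→d1:-→d2:-→d3:-→d4:-→d5:-→d6:-→d7:-→d8:-→d9:-→d10:-→d11:-→d12:H6 -> H6
  lookup 222.193.208.4: bits 1101111011000001110100 walk d0:H4→d1:-→d2:-→d3:-→d4:-→d5:-→d6:-→d7:-→d8:-→d9:-→d10:-→d11:-→d12:-→d13:-→d14:-→d15:-→d16:-→d17:-→d18:-→d19:-→d20:H2→d21:-→d22:- -> H2
  add 46.76.163.64/26 -> H6 at depth 26
  add 222.192.0.0/12 -> H2 at depth 12
  add 222.193.208.0/20 -> H6 at depth 20
  del 222.193.208.0/20 (clear depth 20)

== LOOKUPS ==
["H2","H2","H2","H6","H2","H7","H2","H7","H6","H2"]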